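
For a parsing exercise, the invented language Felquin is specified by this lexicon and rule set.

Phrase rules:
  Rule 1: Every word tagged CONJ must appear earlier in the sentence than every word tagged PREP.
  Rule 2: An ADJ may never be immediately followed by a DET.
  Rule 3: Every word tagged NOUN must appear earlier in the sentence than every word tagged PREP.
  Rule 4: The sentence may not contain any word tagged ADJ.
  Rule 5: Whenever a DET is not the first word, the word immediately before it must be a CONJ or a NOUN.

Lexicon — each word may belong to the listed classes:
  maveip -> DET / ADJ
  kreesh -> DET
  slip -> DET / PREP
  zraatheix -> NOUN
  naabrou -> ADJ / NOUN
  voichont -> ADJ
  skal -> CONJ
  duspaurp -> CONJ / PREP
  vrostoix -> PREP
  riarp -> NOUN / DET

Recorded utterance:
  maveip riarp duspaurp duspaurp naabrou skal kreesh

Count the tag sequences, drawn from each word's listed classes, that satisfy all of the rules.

1

Candidates per position — 1:maveip {DET,ADJ}; 2:riarp {NOUN,DET}; 3:duspaurp {CONJ,PREP}; 4:duspaurp {CONJ,PREP}; 5:naabrou {ADJ,NOUN}; 6:skal {CONJ}; 7:kreesh {DET}.
There are 32 candidate sequences in total.
The sequences that satisfy every rule: DET NOUN CONJ CONJ NOUN CONJ DET.
Count = 1.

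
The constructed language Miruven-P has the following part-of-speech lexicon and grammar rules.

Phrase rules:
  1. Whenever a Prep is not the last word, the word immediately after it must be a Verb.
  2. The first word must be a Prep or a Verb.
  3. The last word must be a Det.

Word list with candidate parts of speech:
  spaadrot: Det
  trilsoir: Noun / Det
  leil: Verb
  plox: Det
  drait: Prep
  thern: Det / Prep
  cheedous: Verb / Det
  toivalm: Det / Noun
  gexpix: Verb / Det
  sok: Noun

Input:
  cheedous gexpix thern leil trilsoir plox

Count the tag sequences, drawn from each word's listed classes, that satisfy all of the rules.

8

Candidates per position — 1:cheedous {Verb,Det}; 2:gexpix {Verb,Det}; 3:thern {Det,Prep}; 4:leil {Verb}; 5:trilsoir {Noun,Det}; 6:plox {Det}.
There are 16 candidate sequences in total.
Checking each against the rules leaves 8 sequences.
Count = 8.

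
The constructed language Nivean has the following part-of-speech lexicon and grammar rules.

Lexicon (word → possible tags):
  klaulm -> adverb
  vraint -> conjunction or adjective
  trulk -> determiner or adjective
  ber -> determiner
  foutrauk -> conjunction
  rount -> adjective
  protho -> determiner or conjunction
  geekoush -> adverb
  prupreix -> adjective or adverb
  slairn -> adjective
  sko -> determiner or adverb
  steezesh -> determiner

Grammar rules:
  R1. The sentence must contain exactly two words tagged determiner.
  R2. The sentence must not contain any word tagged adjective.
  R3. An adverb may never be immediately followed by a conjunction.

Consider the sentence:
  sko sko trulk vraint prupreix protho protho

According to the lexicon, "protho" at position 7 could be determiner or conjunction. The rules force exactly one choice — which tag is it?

Candidates per position — 1:sko {determiner,adverb}; 2:sko {determiner,adverb}; 3:trulk {determiner,adjective}; 4:vraint {conjunction,adjective}; 5:prupreix {adjective,adverb}; 6:protho {determiner,conjunction}; 7:protho {determiner,conjunction}.
If word 3 were adjective, no tagging could satisfy rule 2; so word 3 is determiner.
If word 4 were adjective, no tagging could satisfy rule 2; so word 4 is conjunction.
If word 5 were adjective, no tagging could satisfy rule 2; so word 5 is adverb.
If word 6 were conjunction, no tagging could satisfy rule 3; so word 6 is determiner.
If word 7 were determiner, no tagging could satisfy rule 1; so word 7 is conjunction.
If word 1 were determiner, no tagging could satisfy rule 1; so word 1 is adverb.
If word 2 were determiner, no tagging could satisfy rule 1; so word 2 is adverb.
So the tagging must be: adverb adverb determiner conjunction adverb determiner conjunction.
Verifying each rule — rule 1 satisfied; rule 2 satisfied; rule 3 satisfied.

conjunction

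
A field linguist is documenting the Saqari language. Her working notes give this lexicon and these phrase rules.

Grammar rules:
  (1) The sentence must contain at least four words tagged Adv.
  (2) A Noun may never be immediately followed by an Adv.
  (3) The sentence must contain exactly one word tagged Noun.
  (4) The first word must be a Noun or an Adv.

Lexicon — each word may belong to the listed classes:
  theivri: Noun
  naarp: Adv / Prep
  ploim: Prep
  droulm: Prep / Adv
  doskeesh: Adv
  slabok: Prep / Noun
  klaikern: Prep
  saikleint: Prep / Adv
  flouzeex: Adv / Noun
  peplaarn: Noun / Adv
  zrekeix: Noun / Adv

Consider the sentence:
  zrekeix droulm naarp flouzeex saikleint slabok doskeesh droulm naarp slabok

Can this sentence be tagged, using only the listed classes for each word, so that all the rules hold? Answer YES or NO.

YES

Candidates per position — 1:zrekeix {Noun,Adv}; 2:droulm {Prep,Adv}; 3:naarp {Adv,Prep}; 4:flouzeex {Adv,Noun}; 5:saikleint {Prep,Adv}; 6:slabok {Prep,Noun}; 7:doskeesh {Adv}; 8:droulm {Prep,Adv}; 9:naarp {Adv,Prep}; 10:slabok {Prep,Noun}.
One satisfying assignment: Adv Prep Adv Adv Adv Prep Adv Adv Prep Noun.
Rule-by-rule: rule 1 holds; rule 2 holds; rule 3 holds; rule 4 holds.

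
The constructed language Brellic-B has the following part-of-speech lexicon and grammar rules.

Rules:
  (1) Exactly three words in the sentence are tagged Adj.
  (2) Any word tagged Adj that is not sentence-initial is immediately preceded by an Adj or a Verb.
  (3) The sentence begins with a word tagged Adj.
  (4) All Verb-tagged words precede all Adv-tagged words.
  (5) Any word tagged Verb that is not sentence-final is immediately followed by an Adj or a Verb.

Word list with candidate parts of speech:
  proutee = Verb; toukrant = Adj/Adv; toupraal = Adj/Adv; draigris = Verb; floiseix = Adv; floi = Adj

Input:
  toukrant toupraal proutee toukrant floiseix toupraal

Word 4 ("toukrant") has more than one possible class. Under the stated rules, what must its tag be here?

Candidates per position — 1:toukrant {Adj,Adv}; 2:toupraal {Adj,Adv}; 3:proutee {Verb}; 4:toukrant {Adj,Adv}; 5:floiseix {Adv}; 6:toupraal {Adj,Adv}.
Position 1: tagging it Adv would leave rule 3 unsatisfiable, so it must be Adj.
Position 2: tagging it Adv would leave rule 4 unsatisfiable, so it must be Adj.
Position 4: tagging it Adv would leave rule 5 unsatisfiable, so it must be Adj.
Position 6: tagging it Adj would leave rule 1 unsatisfiable, so it must be Adv.
The only consistent sequence is: Adj Adj Verb Adj Adv Adv.
Verifying each rule — rule 1 holds; rule 2 holds; rule 3 holds; rule 4 holds; rule 5 holds.

Adj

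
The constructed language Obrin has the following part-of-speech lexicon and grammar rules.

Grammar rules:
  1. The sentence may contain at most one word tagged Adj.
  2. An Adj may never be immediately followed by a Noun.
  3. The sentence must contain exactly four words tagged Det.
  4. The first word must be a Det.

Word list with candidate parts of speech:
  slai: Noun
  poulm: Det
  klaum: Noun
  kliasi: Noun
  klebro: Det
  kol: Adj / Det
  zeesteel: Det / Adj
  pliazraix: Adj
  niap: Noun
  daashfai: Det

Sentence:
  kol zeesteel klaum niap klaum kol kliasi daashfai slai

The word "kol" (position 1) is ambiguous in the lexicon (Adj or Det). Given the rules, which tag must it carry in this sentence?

Candidates per position — 1:kol {Adj,Det}; 2:zeesteel {Det,Adj}; 3:klaum {Noun}; 4:niap {Noun}; 5:klaum {Noun}; 6:kol {Adj,Det}; 7:kliasi {Noun}; 8:daashfai {Det}; 9:slai {Noun}.
At position 1, choosing Adj makes rule 3 impossible to satisfy; hence Det.
At position 2, choosing Adj makes rule 2 impossible to satisfy; hence Det.
At position 6, choosing Adj makes rule 2 impossible to satisfy; hence Det.
So the tagging must be: Det Det Noun Noun Noun Det Noun Det Noun.
Check: rule 1 holds; rule 2 holds; rule 3 holds; rule 4 holds.

Det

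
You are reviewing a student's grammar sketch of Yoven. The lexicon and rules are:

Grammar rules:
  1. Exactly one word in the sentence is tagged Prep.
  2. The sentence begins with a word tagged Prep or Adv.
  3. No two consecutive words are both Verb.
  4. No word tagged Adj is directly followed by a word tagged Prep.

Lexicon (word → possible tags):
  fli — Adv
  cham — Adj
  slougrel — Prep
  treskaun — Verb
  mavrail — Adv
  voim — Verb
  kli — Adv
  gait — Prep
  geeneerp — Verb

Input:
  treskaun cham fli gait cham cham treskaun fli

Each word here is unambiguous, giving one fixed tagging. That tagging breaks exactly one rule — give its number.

Fixed tagging: Verb Adj Adv Prep Adj Adj Verb Adv.
Checking each rule: R1 holds, R2 violated, R3 holds, R4 holds.
Only rule 2 fails.

2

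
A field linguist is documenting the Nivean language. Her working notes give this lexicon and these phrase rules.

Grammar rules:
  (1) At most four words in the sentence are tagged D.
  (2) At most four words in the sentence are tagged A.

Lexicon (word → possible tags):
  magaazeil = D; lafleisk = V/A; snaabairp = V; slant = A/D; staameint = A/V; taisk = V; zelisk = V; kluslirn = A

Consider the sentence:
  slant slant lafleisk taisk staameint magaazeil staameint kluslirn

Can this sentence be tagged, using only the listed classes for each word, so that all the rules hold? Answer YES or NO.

Candidates per position — 1:slant {A,D}; 2:slant {A,D}; 3:lafleisk {V,A}; 4:taisk {V}; 5:staameint {A,V}; 6:magaazeil {D}; 7:staameint {A,V}; 8:kluslirn {A}.
One satisfying assignment: D A A V A D V A.
Rule-by-rule: rule 1 ok; rule 2 ok.

YES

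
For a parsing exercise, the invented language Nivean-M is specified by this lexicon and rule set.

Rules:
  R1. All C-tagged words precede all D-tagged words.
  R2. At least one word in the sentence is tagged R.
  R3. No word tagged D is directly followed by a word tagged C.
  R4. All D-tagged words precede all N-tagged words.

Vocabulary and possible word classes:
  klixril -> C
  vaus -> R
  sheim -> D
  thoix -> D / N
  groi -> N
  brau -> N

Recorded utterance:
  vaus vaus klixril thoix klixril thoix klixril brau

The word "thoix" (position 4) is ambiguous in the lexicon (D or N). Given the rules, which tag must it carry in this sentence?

Candidates per position — 1:vaus {R}; 2:vaus {R}; 3:klixril {C}; 4:thoix {D,N}; 5:klixril {C}; 6:thoix {D,N}; 7:klixril {C}; 8:brau {N}.
Position 4: tagging it D would leave rule 1 unsatisfiable, so it must be N.
Position 6: tagging it D would leave rule 1 unsatisfiable, so it must be N.
So the tagging must be: R R C N C N C N.
Check: rule 1 ✓; rule 2 ✓; rule 3 ✓; rule 4 ✓.

N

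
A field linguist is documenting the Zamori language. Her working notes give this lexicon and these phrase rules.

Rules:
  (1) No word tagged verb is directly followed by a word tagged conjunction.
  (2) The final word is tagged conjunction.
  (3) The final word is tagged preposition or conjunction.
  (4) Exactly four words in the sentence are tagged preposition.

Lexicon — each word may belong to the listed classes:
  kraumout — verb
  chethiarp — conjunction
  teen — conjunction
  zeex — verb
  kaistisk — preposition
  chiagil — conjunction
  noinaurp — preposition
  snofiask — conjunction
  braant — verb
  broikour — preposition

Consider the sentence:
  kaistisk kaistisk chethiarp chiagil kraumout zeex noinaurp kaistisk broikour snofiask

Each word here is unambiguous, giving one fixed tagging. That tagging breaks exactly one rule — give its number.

4

Fixed tagging: preposition preposition conjunction conjunction verb verb preposition preposition preposition conjunction.
Checking each rule: R1 ok, R2 ok, R3 ok, R4 fails.
Only rule 4 fails.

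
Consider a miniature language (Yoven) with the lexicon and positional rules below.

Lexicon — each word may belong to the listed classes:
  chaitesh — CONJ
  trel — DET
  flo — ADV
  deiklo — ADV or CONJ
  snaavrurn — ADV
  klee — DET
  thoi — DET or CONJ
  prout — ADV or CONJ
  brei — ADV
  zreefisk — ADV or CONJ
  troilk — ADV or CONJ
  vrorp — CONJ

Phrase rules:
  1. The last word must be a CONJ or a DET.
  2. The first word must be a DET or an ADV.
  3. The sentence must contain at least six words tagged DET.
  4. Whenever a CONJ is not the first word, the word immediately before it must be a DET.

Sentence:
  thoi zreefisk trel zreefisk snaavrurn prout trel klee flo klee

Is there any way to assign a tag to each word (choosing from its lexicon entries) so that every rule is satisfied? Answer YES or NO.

Candidates per position — 1:thoi {DET,CONJ}; 2:zreefisk {ADV,CONJ}; 3:trel {DET}; 4:zreefisk {ADV,CONJ}; 5:snaavrurn {ADV}; 6:prout {ADV,CONJ}; 7:trel {DET}; 8:klee {DET}; 9:flo {ADV}; 10:klee {DET}.
Rule 3 cannot be satisfied by any choice of tags from the lexicon.
So there is no consistent tagging.

NO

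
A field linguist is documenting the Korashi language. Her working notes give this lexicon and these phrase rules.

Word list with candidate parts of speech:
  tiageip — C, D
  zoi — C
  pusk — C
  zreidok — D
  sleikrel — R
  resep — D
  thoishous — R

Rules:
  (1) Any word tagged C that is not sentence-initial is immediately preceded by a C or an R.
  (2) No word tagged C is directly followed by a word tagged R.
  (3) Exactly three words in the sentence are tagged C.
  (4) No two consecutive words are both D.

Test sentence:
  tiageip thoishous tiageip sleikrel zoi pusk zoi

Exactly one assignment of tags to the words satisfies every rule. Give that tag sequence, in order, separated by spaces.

Candidates per position — 1:tiageip {C,D}; 2:thoishous {R}; 3:tiageip {C,D}; 4:sleikrel {R}; 5:zoi {C}; 6:pusk {C}; 7:zoi {C}.
Position 1: tagging it C would leave rule 2 unsatisfiable, so it must be D.
Position 3: tagging it C would leave rule 2 unsatisfiable, so it must be D.
The only consistent sequence is: D R D R C C C.
Check: rule 1 ✓; rule 2 ✓; rule 3 ✓; rule 4 ✓.

D R D R C C C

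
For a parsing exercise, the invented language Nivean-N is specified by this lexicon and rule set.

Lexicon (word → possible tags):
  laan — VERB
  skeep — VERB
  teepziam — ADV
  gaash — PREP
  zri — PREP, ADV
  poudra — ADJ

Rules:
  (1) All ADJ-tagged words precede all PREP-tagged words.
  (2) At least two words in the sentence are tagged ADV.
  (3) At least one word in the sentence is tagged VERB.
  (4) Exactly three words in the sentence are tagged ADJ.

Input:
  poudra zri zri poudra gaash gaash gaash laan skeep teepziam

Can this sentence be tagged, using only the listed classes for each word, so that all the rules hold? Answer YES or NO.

NO

Candidates per position — 1:poudra {ADJ}; 2:zri {PREP,ADV}; 3:zri {PREP,ADV}; 4:poudra {ADJ}; 5:gaash {PREP}; 6:gaash {PREP}; 7:gaash {PREP}; 8:laan {VERB}; 9:skeep {VERB}; 10:teepziam {ADV}.
Rule 4 cannot be satisfied by any choice of tags from the lexicon.
So there is no consistent tagging.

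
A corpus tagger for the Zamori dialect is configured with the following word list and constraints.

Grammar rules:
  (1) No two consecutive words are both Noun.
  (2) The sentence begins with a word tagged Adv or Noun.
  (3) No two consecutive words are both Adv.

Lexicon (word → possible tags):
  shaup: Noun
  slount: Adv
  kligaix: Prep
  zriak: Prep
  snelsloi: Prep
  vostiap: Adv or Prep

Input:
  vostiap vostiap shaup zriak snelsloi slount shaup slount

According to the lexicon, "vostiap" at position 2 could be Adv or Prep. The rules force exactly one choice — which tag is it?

Candidates per position — 1:vostiap {Adv,Prep}; 2:vostiap {Adv,Prep}; 3:shaup {Noun}; 4:zriak {Prep}; 5:snelsloi {Prep}; 6:slount {Adv}; 7:shaup {Noun}; 8:slount {Adv}.
Position 1: Prep is ruled out by rule 2; that leaves Adv.
Position 2: Adv is ruled out by rule 3; that leaves Prep.
That leaves exactly one tagging: Adv Prep Noun Prep Prep Adv Noun Adv.
Verifying each rule — rule 1 ok; rule 2 ok; rule 3 ok.

Prep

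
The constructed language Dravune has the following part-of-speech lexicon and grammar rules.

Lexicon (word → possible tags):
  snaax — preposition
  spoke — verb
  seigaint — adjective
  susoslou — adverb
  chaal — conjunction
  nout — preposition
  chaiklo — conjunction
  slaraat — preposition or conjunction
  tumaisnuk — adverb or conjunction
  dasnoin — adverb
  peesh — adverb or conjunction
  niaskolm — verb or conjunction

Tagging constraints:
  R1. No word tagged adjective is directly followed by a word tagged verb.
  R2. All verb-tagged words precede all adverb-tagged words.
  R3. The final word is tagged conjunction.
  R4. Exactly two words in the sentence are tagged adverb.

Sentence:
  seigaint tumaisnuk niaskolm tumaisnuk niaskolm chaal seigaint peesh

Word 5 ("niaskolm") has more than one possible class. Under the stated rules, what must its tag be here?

Candidates per position — 1:seigaint {adjective}; 2:tumaisnuk {adverb,conjunction}; 3:niaskolm {verb,conjunction}; 4:tumaisnuk {adverb,conjunction}; 5:niaskolm {verb,conjunction}; 6:chaal {conjunction}; 7:seigaint {adjective}; 8:peesh {adverb,conjunction}.
Word 8 cannot be adverb — rule 3 would then fail for every completion. It is conjunction.
Word 2 cannot be conjunction — rule 4 would then fail for every completion. It is adverb.
Word 3 cannot be verb — rule 2 would then fail for every completion. It is conjunction.
Word 4 cannot be conjunction — rule 4 would then fail for every completion. It is adverb.
Word 5 cannot be verb — rule 2 would then fail for every completion. It is conjunction.
The only consistent sequence is: adjective adverb conjunction adverb conjunction conjunction adjective conjunction.
Checking: rule 1 ✓; rule 2 ✓; rule 3 ✓; rule 4 ✓.

conjunction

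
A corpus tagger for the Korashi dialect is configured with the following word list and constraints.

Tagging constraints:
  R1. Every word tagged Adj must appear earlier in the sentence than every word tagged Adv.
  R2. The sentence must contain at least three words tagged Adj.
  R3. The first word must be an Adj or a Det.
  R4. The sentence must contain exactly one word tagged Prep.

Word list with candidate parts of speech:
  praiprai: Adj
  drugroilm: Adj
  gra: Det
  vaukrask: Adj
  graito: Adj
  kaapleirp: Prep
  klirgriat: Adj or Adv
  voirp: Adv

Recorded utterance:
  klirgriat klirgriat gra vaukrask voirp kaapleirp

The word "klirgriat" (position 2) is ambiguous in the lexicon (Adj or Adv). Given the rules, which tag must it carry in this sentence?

Candidates per position — 1:klirgriat {Adj,Adv}; 2:klirgriat {Adj,Adv}; 3:gra {Det}; 4:vaukrask {Adj}; 5:voirp {Adv}; 6:kaapleirp {Prep}.
Position 1: Adv is ruled out by rule 1; that leaves Adj.
Position 2: Adv is ruled out by rule 1; that leaves Adj.
That leaves exactly one tagging: Adj Adj Det Adj Adv Prep.
Rule-by-rule: rule 1 satisfied; rule 2 satisfied; rule 3 satisfied; rule 4 satisfied.

Adj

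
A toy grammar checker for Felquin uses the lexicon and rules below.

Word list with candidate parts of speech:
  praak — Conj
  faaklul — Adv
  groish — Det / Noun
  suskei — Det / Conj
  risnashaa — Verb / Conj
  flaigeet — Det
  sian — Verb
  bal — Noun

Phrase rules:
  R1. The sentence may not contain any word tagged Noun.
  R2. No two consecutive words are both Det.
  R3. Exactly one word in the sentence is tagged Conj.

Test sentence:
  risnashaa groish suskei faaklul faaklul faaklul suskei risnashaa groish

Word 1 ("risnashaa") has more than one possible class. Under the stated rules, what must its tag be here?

Verb

Candidates per position — 1:risnashaa {Verb,Conj}; 2:groish {Det,Noun}; 3:suskei {Det,Conj}; 4:faaklul {Adv}; 5:faaklul {Adv}; 6:faaklul {Adv}; 7:suskei {Det,Conj}; 8:risnashaa {Verb,Conj}; 9:groish {Det,Noun}.
Position 2: Noun is ruled out by rule 1; that leaves Det.
Position 3: Det is ruled out by rule 2; that leaves Conj.
Position 7: Conj is ruled out by rule 3; that leaves Det.
Position 8: Conj is ruled out by rule 3; that leaves Verb.
Position 9: Noun is ruled out by rule 1; that leaves Det.
Position 1: Conj is ruled out by rule 3; that leaves Verb.
So the tagging must be: Verb Det Conj Adv Adv Adv Det Verb Det.
Check: rule 1 ✓; rule 2 ✓; rule 3 ✓.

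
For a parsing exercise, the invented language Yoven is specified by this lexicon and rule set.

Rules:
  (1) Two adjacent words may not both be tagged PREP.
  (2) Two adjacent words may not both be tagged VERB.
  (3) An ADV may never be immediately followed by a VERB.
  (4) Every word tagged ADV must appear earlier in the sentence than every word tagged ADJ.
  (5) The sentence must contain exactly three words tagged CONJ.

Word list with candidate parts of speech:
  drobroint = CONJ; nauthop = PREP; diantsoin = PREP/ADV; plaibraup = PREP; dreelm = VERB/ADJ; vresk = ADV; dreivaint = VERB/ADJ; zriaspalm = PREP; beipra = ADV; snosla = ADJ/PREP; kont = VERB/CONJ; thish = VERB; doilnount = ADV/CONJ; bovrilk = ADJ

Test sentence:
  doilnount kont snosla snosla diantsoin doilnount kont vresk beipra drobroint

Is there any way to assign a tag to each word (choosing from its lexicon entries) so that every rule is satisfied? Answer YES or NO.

NO

Candidates per position — 1:doilnount {ADV,CONJ}; 2:kont {VERB,CONJ}; 3:snosla {ADJ,PREP}; 4:snosla {ADJ,PREP}; 5:diantsoin {PREP,ADV}; 6:doilnount {ADV,CONJ}; 7:kont {VERB,CONJ}; 8:vresk {ADV}; 9:beipra {ADV}; 10:drobroint {CONJ}.
Every candidate sequence violates at least one rule; no consistent tagging exists.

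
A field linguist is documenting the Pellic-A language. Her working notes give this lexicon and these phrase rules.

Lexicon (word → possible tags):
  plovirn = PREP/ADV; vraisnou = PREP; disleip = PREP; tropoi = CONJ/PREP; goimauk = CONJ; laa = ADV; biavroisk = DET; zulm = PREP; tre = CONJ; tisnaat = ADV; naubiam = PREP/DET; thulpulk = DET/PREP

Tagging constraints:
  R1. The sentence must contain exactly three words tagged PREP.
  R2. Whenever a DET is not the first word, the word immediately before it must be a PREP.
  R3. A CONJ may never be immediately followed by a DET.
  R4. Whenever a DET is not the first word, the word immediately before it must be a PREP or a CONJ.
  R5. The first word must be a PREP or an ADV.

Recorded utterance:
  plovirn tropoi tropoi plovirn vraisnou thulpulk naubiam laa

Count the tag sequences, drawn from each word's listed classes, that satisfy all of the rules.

Candidates per position — 1:plovirn {PREP,ADV}; 2:tropoi {CONJ,PREP}; 3:tropoi {CONJ,PREP}; 4:plovirn {PREP,ADV}; 5:vraisnou {PREP}; 6:thulpulk {DET,PREP}; 7:naubiam {PREP,DET}; 8:laa {ADV}.
There are 64 candidate sequences in total.
Checking each against the rules leaves 9 sequences.
Count = 9.

9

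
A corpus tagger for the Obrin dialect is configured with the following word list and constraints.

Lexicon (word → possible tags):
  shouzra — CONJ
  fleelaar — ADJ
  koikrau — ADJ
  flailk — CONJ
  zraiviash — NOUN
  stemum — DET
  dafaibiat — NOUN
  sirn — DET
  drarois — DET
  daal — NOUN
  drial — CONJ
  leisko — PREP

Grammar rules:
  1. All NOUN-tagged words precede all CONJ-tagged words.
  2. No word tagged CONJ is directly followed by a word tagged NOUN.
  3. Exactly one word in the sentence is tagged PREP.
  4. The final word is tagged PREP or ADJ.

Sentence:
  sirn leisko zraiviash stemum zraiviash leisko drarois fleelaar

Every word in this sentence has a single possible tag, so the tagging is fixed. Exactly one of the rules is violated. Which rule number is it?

Fixed tagging: DET PREP NOUN DET NOUN PREP DET ADJ.
Checking each rule: R1 ✓, R2 ✓, R3 ✗, R4 ✓.
Only rule 3 fails.

3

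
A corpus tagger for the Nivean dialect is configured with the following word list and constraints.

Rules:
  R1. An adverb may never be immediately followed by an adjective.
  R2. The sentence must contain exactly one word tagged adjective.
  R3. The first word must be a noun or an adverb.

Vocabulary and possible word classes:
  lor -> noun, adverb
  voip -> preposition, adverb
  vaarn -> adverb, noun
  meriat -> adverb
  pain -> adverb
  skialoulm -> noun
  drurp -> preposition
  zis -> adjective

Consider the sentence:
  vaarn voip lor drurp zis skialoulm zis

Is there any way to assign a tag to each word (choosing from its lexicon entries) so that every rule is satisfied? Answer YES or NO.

NO

Candidates per position — 1:vaarn {adverb,noun}; 2:voip {preposition,adverb}; 3:lor {noun,adverb}; 4:drurp {preposition}; 5:zis {adjective}; 6:skialoulm {noun}; 7:zis {adjective}.
Rule 2 cannot be satisfied by any choice of tags from the lexicon.
So there is no consistent tagging.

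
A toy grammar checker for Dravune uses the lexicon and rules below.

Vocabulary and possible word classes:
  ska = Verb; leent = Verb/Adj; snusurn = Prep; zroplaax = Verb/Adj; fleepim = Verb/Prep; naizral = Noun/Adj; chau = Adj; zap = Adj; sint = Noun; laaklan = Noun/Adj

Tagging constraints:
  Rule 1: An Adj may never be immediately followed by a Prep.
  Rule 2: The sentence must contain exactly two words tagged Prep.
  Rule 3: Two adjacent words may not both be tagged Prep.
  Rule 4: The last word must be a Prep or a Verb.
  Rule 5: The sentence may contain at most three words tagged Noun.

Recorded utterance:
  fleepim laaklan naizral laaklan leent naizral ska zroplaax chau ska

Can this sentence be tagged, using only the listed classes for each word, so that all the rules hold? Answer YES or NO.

Candidates per position — 1:fleepim {Verb,Prep}; 2:laaklan {Noun,Adj}; 3:naizral {Noun,Adj}; 4:laaklan {Noun,Adj}; 5:leent {Verb,Adj}; 6:naizral {Noun,Adj}; 7:ska {Verb}; 8:zroplaax {Verb,Adj}; 9:chau {Adj}; 10:ska {Verb}.
Rule 2 cannot be satisfied by any choice of tags from the lexicon.
So there is no consistent tagging.

NO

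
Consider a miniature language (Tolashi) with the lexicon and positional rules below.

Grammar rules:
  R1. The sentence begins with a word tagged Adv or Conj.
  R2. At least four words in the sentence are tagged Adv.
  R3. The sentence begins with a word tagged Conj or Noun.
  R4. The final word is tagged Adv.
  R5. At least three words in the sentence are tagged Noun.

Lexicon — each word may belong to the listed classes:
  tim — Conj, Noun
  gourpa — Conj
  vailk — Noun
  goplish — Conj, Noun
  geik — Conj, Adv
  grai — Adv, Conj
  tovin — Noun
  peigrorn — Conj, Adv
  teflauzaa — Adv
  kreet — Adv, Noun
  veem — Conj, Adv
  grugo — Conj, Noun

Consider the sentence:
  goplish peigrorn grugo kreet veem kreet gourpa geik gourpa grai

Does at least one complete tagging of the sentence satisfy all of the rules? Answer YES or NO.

YES

Candidates per position — 1:goplish {Conj,Noun}; 2:peigrorn {Conj,Adv}; 3:grugo {Conj,Noun}; 4:kreet {Adv,Noun}; 5:veem {Conj,Adv}; 6:kreet {Adv,Noun}; 7:gourpa {Conj}; 8:geik {Conj,Adv}; 9:gourpa {Conj}; 10:grai {Adv,Conj}.
One satisfying assignment: Conj Adv Noun Noun Adv Noun Conj Adv Conj Adv.
Check: rule 1 holds; rule 2 holds; rule 3 holds; rule 4 holds; rule 5 holds.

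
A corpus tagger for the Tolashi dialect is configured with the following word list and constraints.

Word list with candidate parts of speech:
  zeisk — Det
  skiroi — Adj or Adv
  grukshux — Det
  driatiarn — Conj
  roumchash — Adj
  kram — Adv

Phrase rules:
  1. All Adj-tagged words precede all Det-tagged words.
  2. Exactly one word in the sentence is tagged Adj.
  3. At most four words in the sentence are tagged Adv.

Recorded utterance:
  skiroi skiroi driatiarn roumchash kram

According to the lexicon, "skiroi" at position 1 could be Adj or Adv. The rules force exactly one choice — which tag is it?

Adv

Candidates per position — 1:skiroi {Adj,Adv}; 2:skiroi {Adj,Adv}; 3:driatiarn {Conj}; 4:roumchash {Adj}; 5:kram {Adv}.
If word 1 were Adj, no tagging could satisfy rule 2; so word 1 is Adv.
If word 2 were Adj, no tagging could satisfy rule 2; so word 2 is Adv.
So the tagging must be: Adv Adv Conj Adj Adv.
Verifying each rule — rule 1 satisfied; rule 2 satisfied; rule 3 satisfied.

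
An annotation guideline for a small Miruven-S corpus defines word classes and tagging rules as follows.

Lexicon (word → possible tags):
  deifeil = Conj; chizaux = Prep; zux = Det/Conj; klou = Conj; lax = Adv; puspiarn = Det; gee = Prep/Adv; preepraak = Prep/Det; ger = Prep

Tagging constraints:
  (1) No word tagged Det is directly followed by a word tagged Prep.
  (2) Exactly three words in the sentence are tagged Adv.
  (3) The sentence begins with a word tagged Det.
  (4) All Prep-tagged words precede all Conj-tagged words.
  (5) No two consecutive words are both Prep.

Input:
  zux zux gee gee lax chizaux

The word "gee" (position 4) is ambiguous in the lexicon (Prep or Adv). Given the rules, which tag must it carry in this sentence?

Candidates per position — 1:zux {Det,Conj}; 2:zux {Det,Conj}; 3:gee {Prep,Adv}; 4:gee {Prep,Adv}; 5:lax {Adv}; 6:chizaux {Prep}.
Position 1: Conj is ruled out by rule 3; that leaves Det.
Position 2: Conj is ruled out by rule 4; that leaves Det.
Position 3: Prep is ruled out by rule 1; that leaves Adv.
Position 4: Prep is ruled out by rule 2; that leaves Adv.
The only consistent sequence is: Det Det Adv Adv Adv Prep.
Rule-by-rule: rule 1 ✓; rule 2 ✓; rule 3 ✓; rule 4 ✓; rule 5 ✓.

Adv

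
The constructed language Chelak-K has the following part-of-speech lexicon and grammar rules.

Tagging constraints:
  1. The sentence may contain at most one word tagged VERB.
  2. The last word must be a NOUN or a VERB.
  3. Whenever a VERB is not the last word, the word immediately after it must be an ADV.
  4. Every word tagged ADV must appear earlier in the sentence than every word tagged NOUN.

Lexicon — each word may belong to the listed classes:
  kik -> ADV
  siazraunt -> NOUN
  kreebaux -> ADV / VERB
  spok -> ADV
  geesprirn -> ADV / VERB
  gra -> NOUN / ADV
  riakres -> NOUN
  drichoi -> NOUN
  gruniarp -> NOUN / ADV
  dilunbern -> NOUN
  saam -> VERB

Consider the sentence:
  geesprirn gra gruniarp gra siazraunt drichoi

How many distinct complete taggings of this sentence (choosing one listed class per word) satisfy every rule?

Candidates per position — 1:geesprirn {ADV,VERB}; 2:gra {NOUN,ADV}; 3:gruniarp {NOUN,ADV}; 4:gra {NOUN,ADV}; 5:siazraunt {NOUN}; 6:drichoi {NOUN}.
There are 16 candidate sequences in total.
Checking each against the rules leaves 7 sequences.
Count = 7.

7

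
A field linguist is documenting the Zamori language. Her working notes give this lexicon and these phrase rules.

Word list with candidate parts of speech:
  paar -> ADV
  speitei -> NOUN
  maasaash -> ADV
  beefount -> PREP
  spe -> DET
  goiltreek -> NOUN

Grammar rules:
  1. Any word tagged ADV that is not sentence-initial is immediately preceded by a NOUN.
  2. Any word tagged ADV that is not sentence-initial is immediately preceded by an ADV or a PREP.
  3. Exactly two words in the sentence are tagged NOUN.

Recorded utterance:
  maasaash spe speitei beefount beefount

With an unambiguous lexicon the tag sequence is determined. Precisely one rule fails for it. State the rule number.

3

Fixed tagging: ADV DET NOUN PREP PREP.
Applying the rules: R1 holds, R2 holds, R3 violated.
Only rule 3 fails.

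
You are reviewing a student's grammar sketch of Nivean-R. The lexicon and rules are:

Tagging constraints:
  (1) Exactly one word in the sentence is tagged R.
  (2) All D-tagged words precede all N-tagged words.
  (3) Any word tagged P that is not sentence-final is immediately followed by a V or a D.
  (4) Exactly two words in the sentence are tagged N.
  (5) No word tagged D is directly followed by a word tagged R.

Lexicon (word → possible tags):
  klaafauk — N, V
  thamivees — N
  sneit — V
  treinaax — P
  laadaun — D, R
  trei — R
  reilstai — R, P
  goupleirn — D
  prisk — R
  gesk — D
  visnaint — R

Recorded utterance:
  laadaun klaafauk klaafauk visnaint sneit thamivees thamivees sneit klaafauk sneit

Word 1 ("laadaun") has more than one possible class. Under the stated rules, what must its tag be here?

D

Candidates per position — 1:laadaun {D,R}; 2:klaafauk {N,V}; 3:klaafauk {N,V}; 4:visnaint {R}; 5:sneit {V}; 6:thamivees {N}; 7:thamivees {N}; 8:sneit {V}; 9:klaafauk {N,V}; 10:sneit {V}.
If word 1 were R, no tagging could satisfy rule 1; so word 1 is D.
If word 2 were N, no tagging could satisfy rule 4; so word 2 is V.
If word 3 were N, no tagging could satisfy rule 4; so word 3 is V.
If word 9 were N, no tagging could satisfy rule 4; so word 9 is V.
That leaves exactly one tagging: D V V R V N N V V V.
Rule-by-rule: rule 1 ✓; rule 2 ✓; rule 3 ✓; rule 4 ✓; rule 5 ✓.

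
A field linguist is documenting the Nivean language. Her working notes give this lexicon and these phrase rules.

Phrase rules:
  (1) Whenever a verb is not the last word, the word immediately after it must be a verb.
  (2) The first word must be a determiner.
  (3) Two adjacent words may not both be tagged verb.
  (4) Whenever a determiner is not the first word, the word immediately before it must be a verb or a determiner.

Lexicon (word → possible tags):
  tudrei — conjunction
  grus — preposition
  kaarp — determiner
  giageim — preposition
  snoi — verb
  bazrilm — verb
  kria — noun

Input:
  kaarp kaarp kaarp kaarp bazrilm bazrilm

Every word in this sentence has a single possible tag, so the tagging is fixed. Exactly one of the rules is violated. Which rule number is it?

3

Fixed tagging: determiner determiner determiner determiner verb verb.
Rule check: R1 pass, R2 pass, R3 fail, R4 pass.
Only rule 3 fails.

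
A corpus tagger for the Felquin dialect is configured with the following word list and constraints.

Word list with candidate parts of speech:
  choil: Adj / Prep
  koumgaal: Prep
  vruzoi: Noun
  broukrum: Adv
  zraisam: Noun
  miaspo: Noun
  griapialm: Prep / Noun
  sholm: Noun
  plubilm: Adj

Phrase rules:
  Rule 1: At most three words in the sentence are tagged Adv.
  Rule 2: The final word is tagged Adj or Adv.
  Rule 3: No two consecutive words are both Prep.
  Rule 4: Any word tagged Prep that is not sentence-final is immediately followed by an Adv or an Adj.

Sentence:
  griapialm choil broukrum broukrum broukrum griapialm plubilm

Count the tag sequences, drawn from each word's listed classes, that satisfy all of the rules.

6

Candidates per position — 1:griapialm {Prep,Noun}; 2:choil {Adj,Prep}; 3:broukrum {Adv}; 4:broukrum {Adv}; 5:broukrum {Adv}; 6:griapialm {Prep,Noun}; 7:plubilm {Adj}.
There are 8 candidate sequences in total.
Checking each against the rules leaves 6 sequences.
Count = 6.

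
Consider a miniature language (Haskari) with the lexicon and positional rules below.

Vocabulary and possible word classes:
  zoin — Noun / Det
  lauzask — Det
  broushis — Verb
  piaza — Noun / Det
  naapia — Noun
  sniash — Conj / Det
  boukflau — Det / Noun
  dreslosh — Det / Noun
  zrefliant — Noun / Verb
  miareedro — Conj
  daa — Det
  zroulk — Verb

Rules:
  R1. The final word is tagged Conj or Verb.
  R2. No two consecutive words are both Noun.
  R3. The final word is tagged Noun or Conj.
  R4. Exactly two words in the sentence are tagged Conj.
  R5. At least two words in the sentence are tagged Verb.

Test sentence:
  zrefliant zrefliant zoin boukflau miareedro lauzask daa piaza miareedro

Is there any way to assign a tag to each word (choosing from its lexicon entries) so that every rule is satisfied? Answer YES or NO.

Candidates per position — 1:zrefliant {Noun,Verb}; 2:zrefliant {Noun,Verb}; 3:zoin {Noun,Det}; 4:boukflau {Det,Noun}; 5:miareedro {Conj}; 6:lauzask {Det}; 7:daa {Det}; 8:piaza {Noun,Det}; 9:miareedro {Conj}.
One satisfying assignment: Verb Verb Noun Det Conj Det Det Det Conj.
Checking: rule 1 satisfied; rule 2 satisfied; rule 3 satisfied; rule 4 satisfied; rule 5 satisfied.

YES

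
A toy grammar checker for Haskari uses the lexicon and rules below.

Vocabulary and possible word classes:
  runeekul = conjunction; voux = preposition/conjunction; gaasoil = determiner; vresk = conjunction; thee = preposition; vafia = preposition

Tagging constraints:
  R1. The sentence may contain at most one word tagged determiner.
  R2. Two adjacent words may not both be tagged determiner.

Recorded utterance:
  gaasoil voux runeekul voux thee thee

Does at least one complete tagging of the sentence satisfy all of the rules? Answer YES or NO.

Candidates per position — 1:gaasoil {determiner}; 2:voux {preposition,conjunction}; 3:runeekul {conjunction}; 4:voux {preposition,conjunction}; 5:thee {preposition}; 6:thee {preposition}.
One satisfying assignment: determiner conjunction conjunction conjunction preposition preposition.
Check: rule 1 ✓; rule 2 ✓.

YES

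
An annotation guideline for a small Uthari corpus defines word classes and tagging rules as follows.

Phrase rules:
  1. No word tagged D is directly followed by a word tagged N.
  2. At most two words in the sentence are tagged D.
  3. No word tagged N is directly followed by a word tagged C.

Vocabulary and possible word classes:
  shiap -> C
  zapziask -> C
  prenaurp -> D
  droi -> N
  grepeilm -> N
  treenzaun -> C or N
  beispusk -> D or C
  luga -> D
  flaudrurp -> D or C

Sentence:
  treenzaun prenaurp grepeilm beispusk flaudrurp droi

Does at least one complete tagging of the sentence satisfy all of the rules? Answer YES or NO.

Candidates per position — 1:treenzaun {C,N}; 2:prenaurp {D}; 3:grepeilm {N}; 4:beispusk {D,C}; 5:flaudrurp {D,C}; 6:droi {N}.
Rule 1 cannot be satisfied by any choice of tags from the lexicon.
So there is no consistent tagging.

NO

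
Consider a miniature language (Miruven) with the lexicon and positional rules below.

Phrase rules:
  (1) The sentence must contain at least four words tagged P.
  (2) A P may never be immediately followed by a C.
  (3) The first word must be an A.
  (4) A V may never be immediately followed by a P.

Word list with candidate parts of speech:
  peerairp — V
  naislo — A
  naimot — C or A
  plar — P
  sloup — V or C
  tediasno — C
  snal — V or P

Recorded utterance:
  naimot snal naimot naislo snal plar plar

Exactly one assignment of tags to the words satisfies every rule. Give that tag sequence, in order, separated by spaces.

A P A A P P P

Candidates per position — 1:naimot {C,A}; 2:snal {V,P}; 3:naimot {C,A}; 4:naislo {A}; 5:snal {V,P}; 6:plar {P}; 7:plar {P}.
Word 1 cannot be C — rule 3 would then fail for every completion. It is A.
Word 2 cannot be V — rule 1 would then fail for every completion. It is P.
Word 3 cannot be C — rule 2 would then fail for every completion. It is A.
Word 5 cannot be V — rule 1 would then fail for every completion. It is P.
So the tagging must be: A P A A P P P.
Rule-by-rule: rule 1 satisfied; rule 2 satisfied; rule 3 satisfied; rule 4 satisfied.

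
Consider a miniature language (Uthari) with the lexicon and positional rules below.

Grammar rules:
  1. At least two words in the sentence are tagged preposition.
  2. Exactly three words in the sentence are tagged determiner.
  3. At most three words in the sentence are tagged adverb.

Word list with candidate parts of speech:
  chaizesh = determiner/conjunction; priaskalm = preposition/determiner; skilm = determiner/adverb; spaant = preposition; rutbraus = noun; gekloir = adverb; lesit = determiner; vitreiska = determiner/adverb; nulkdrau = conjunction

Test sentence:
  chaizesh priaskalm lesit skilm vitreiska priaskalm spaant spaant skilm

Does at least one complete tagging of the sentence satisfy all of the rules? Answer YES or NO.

YES

Candidates per position — 1:chaizesh {determiner,conjunction}; 2:priaskalm {preposition,determiner}; 3:lesit {determiner}; 4:skilm {determiner,adverb}; 5:vitreiska {determiner,adverb}; 6:priaskalm {preposition,determiner}; 7:spaant {preposition}; 8:spaant {preposition}; 9:skilm {determiner,adverb}.
One satisfying assignment: conjunction determiner determiner adverb adverb preposition preposition preposition determiner.
Rule-by-rule: rule 1 ok; rule 2 ok; rule 3 ok.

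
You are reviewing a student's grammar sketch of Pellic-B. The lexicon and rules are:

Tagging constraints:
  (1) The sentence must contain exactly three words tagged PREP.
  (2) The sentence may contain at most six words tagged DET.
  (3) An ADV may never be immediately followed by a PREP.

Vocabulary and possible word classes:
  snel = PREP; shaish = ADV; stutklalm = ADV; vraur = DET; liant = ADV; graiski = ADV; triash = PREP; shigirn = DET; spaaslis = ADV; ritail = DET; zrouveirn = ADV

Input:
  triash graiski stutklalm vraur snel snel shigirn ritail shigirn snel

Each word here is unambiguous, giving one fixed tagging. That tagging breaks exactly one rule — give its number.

Fixed tagging: PREP ADV ADV DET PREP PREP DET DET DET PREP.
Applying the rules: R1 violated, R2 holds, R3 holds.
Only rule 1 fails.

1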